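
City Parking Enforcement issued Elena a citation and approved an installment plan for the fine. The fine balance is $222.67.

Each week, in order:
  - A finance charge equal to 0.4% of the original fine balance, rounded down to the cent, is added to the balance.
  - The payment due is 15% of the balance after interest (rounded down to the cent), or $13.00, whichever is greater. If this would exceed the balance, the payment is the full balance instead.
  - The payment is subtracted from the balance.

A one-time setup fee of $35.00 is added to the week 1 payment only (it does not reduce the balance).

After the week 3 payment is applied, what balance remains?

$138.71

Week 1: $222.67 +$0.89 interest = $223.56; pay $33.53 (+ $35.00 fee) → $190.03
Week 2: $190.03 +$0.89 interest = $190.92; pay $28.63 → $162.29
Week 3: $162.29 +$0.89 interest = $163.18; pay $24.47 → $138.71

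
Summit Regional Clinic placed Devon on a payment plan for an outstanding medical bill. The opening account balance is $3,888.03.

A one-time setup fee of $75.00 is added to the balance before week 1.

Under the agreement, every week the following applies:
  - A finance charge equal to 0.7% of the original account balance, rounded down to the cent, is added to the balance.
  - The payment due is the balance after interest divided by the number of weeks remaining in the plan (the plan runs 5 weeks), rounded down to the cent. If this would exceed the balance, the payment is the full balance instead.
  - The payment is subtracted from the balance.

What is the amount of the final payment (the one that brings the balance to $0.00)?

Week 1: $3,963.03 +$27.21 interest = $3,990.24; pay $798.04 → $3,192.20
Week 2: $3,192.20 +$27.21 interest = $3,219.41; pay $804.85 → $2,414.56
Week 3: $2,414.56 +$27.21 interest = $2,441.77; pay $813.92 → $1,627.85
Week 4: $1,627.85 +$27.21 interest = $1,655.06; pay $827.53 → $827.53
Week 5: $827.53 +$27.21 interest = $854.74; pay $854.74 → $0.00

$854.74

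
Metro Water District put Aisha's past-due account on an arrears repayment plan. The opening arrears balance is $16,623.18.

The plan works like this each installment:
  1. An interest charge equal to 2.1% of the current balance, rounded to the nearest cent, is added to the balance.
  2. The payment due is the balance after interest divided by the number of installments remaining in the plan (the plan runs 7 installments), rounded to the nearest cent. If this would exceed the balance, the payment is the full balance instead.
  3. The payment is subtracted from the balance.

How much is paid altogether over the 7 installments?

$18,079.74

Installment 1: $16,623.18 +$349.09 interest = $16,972.27; pay $2,424.61 → $14,547.66
Installment 2: $14,547.66 +$305.50 interest = $14,853.16; pay $2,475.53 → $12,377.63
Installment 3: $12,377.63 +$259.93 interest = $12,637.56; pay $2,527.51 → $10,110.05
Installment 4: $10,110.05 +$212.31 interest = $10,322.36; pay $2,580.59 → $7,741.77
Installment 5: $7,741.77 +$162.58 interest = $7,904.35; pay $2,634.78 → $5,269.57
Installment 6: $5,269.57 +$110.66 interest = $5,380.23; pay $2,690.12 → $2,690.11
Installment 7: $2,690.11 +$56.49 interest = $2,746.60; pay $2,746.60 → $0.00
Total paid: $18,079.74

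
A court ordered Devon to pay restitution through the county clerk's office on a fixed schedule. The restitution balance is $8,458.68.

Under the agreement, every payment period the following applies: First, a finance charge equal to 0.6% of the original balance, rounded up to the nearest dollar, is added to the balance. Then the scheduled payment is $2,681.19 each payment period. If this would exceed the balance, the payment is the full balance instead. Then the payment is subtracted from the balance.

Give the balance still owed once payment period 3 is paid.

$568.11

Payment period 1: opening $8,458.68; interest $51.00 → $8,509.68; payment $2,681.19; balance $5,828.49
Payment period 2: opening $5,828.49; interest $51.00 → $5,879.49; payment $2,681.19; balance $3,198.30
Payment period 3: opening $3,198.30; interest $51.00 → $3,249.30; payment $2,681.19; balance $568.11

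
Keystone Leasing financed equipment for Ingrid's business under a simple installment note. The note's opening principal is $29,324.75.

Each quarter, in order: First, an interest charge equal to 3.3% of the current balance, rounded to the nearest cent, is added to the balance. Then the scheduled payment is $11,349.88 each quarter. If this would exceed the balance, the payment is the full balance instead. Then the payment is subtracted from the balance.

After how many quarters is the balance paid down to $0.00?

3

Quarter 1: opening $29,324.75; interest $967.72 → $30,292.47; payment $11,349.88; balance $18,942.59
Quarter 2: opening $18,942.59; interest $625.11 → $19,567.70; payment $11,349.88; balance $8,217.82
Quarter 3: opening $8,217.82; interest $271.19 → $8,489.01; payment $8,489.01; balance $0.00
Balance reaches $0.00 in quarter 3.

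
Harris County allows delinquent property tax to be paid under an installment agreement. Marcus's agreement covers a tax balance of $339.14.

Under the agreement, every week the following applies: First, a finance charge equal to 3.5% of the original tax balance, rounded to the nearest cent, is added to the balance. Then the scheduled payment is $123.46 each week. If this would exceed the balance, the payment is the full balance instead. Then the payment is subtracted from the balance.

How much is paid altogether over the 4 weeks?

$386.62

# | Opening | Interest | Payment | End bal
1 | $339.14 | $11.87 | $123.46 | $227.55
2 | $227.55 | $11.87 | $123.46 | $115.96
3 | $115.96 | $11.87 | $123.46 | $4.37
4 | $4.37 | $11.87 | $16.24 | $0.00
Total paid: $386.62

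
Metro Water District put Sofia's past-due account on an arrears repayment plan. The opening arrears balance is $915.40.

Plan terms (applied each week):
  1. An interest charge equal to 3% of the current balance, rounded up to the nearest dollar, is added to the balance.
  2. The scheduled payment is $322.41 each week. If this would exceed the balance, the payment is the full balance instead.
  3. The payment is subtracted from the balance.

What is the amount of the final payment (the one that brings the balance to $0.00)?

Week 1: $915.40 +$28.00 interest = $943.40; pay $322.41 → $620.99
Week 2: $620.99 +$19.00 interest = $639.99; pay $322.41 → $317.58
Week 3: $317.58 +$10.00 interest = $327.58; pay $322.41 → $5.17
Week 4: $5.17 +$1.00 interest = $6.17; pay $6.17 → $0.00

$6.17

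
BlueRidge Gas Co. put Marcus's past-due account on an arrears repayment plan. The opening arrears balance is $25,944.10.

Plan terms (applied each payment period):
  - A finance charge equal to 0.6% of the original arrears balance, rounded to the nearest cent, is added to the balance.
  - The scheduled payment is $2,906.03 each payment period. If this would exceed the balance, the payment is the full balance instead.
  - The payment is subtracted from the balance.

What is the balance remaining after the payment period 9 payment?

Payment period 1: opening $25,944.10; interest $155.66 → $26,099.76; payment $2,906.03; balance $23,193.73
Payment period 2: opening $23,193.73; interest $155.66 → $23,349.39; payment $2,906.03; balance $20,443.36
Payment period 3: opening $20,443.36; interest $155.66 → $20,599.02; payment $2,906.03; balance $17,692.99
Payment period 4: opening $17,692.99; interest $155.66 → $17,848.65; payment $2,906.03; balance $14,942.62
Payment period 5: opening $14,942.62; interest $155.66 → $15,098.28; payment $2,906.03; balance $12,192.25
Payment period 6: opening $12,192.25; interest $155.66 → $12,347.91; payment $2,906.03; balance $9,441.88
Payment period 7: opening $9,441.88; interest $155.66 → $9,597.54; payment $2,906.03; balance $6,691.51
Payment period 8: opening $6,691.51; interest $155.66 → $6,847.17; payment $2,906.03; balance $3,941.14
Payment period 9: opening $3,941.14; interest $155.66 → $4,096.80; payment $2,906.03; balance $1,190.77

$1,190.77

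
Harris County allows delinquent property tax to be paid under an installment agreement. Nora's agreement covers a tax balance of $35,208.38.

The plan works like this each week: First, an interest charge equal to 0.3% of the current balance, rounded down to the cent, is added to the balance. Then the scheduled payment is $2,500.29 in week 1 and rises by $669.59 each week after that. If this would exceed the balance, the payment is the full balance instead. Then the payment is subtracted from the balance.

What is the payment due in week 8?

Week 1: opening $35,208.38; interest $105.62 → $35,314.00; payment $2,500.29; balance $32,813.71
Week 2: opening $32,813.71; interest $98.44 → $32,912.15; payment $3,169.88; balance $29,742.27
Week 3: opening $29,742.27; interest $89.22 → $29,831.49; payment $3,839.47; balance $25,992.02
Week 4: opening $25,992.02; interest $77.97 → $26,069.99; payment $4,509.06; balance $21,560.93
Week 5: opening $21,560.93; interest $64.68 → $21,625.61; payment $5,178.65; balance $16,446.96
Week 6: opening $16,446.96; interest $49.34 → $16,496.30; payment $5,848.24; balance $10,648.06
Week 7: opening $10,648.06; interest $31.94 → $10,680.00; payment $6,517.83; balance $4,162.17
Week 8: opening $4,162.17; interest $12.48 → $4,174.65; payment $4,174.65; balance $0.00

$4,174.65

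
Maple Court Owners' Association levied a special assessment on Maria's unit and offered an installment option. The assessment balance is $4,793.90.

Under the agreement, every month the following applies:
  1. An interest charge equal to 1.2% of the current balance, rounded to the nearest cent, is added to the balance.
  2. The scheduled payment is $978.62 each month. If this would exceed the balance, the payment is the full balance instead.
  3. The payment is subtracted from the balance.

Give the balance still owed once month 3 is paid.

$1,997.33

# | Opening | Interest | Payment | End bal
1 | $4,793.90 | $57.53 | $978.62 | $3,872.81
2 | $3,872.81 | $46.47 | $978.62 | $2,940.66
3 | $2,940.66 | $35.29 | $978.62 | $1,997.33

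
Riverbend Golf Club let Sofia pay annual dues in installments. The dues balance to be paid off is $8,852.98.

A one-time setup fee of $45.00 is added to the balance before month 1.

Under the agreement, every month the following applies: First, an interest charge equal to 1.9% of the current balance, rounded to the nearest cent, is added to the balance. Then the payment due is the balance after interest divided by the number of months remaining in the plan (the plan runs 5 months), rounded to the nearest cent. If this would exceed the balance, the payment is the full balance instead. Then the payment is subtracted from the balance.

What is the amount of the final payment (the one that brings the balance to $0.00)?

$1,955.21

Month 1: $8,897.98 +$169.06 interest = $9,067.04; pay $1,813.41 → $7,253.63
Month 2: $7,253.63 +$137.82 interest = $7,391.45; pay $1,847.86 → $5,543.59
Month 3: $5,543.59 +$105.33 interest = $5,648.92; pay $1,882.97 → $3,765.95
Month 4: $3,765.95 +$71.55 interest = $3,837.50; pay $1,918.75 → $1,918.75
Month 5: $1,918.75 +$36.46 interest = $1,955.21; pay $1,955.21 → $0.00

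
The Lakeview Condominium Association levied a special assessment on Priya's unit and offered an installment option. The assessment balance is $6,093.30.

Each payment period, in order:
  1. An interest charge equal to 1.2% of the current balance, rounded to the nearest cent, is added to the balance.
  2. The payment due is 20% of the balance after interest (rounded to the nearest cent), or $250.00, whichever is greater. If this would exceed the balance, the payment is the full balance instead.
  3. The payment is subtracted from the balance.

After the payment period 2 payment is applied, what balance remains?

Payment period 1: $6,093.30 +$73.12 interest = $6,166.42; pay $1,233.28 → $4,933.14
Payment period 2: $4,933.14 +$59.20 interest = $4,992.34; pay $998.47 → $3,993.87

$3,993.87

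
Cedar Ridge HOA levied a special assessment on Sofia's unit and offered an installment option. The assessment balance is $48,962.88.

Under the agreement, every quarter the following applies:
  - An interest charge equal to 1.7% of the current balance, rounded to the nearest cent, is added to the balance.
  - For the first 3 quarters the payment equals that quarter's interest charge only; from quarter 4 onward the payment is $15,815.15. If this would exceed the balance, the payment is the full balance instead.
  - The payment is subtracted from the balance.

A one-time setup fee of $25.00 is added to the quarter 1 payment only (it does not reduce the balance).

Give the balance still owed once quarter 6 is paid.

# | Opening | Interest | Payment | Fee | End bal
1 | $48,962.88 | $832.37 | $832.37 | $25.00 | $48,962.88
2 | $48,962.88 | $832.37 | $832.37 | — | $48,962.88
3 | $48,962.88 | $832.37 | $832.37 | — | $48,962.88
4 | $48,962.88 | $832.37 | $15,815.15 | — | $33,980.10
5 | $33,980.10 | $577.66 | $15,815.15 | — | $18,742.61
6 | $18,742.61 | $318.62 | $15,815.15 | — | $3,246.08

$3,246.08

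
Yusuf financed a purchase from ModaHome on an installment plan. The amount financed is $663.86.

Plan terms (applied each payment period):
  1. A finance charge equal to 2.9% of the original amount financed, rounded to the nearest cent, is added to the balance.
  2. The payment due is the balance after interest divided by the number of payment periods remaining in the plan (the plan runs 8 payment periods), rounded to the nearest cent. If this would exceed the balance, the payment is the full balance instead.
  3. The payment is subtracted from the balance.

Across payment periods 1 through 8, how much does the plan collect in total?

# | Opening | Interest | Payment | End bal
1 | $663.86 | $19.25 | $85.39 | $597.72
2 | $597.72 | $19.25 | $88.14 | $528.83
3 | $528.83 | $19.25 | $91.35 | $456.73
4 | $456.73 | $19.25 | $95.20 | $380.78
5 | $380.78 | $19.25 | $100.01 | $300.02
6 | $300.02 | $19.25 | $106.42 | $212.85
7 | $212.85 | $19.25 | $116.05 | $116.05
8 | $116.05 | $19.25 | $135.30 | $0.00
Total paid: $817.86

$817.86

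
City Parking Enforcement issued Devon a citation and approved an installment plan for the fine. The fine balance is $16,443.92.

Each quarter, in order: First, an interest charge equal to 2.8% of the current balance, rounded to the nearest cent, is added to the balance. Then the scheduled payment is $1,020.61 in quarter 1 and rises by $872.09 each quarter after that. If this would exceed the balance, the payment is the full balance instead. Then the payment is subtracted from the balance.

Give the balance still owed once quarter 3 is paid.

Quarter 1: opening $16,443.92; interest $460.43 → $16,904.35; payment $1,020.61; balance $15,883.74
Quarter 2: opening $15,883.74; interest $444.74 → $16,328.48; payment $1,892.70; balance $14,435.78
Quarter 3: opening $14,435.78; interest $404.20 → $14,839.98; payment $2,764.79; balance $12,075.19

$12,075.19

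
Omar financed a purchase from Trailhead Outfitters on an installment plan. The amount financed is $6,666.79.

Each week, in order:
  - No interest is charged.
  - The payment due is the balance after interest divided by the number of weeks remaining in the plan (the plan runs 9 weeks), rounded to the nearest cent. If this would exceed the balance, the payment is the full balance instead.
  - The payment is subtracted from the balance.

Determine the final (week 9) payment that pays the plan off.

Week 1: $6,666.79 − $740.75 → $5,926.04
Week 2: $5,926.04 − $740.76 → $5,185.28
Week 3: $5,185.28 − $740.75 → $4,444.53
Week 4: $4,444.53 − $740.76 → $3,703.77
Week 5: $3,703.77 − $740.75 → $2,963.02
Week 6: $2,963.02 − $740.76 → $2,222.26
Week 7: $2,222.26 − $740.75 → $1,481.51
Week 8: $1,481.51 − $740.76 → $740.75
Week 9: $740.75 − $740.75 → $0.00

$740.75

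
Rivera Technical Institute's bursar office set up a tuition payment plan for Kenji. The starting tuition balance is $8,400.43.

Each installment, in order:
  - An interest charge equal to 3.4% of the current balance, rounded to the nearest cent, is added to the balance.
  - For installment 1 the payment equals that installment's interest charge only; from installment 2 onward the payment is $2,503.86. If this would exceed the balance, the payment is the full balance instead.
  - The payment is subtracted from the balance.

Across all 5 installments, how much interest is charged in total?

# | Opening | Interest | Payment | End bal
1 | $8,400.43 | $285.61 | $285.61 | $8,400.43
2 | $8,400.43 | $285.61 | $2,503.86 | $6,182.18
3 | $6,182.18 | $210.19 | $2,503.86 | $3,888.51
4 | $3,888.51 | $132.21 | $2,503.86 | $1,516.86
5 | $1,516.86 | $51.57 | $1,568.43 | $0.00
Total interest: $285.61 + $285.61 + $210.19 + $132.21 + $51.57 = $965.19

$965.19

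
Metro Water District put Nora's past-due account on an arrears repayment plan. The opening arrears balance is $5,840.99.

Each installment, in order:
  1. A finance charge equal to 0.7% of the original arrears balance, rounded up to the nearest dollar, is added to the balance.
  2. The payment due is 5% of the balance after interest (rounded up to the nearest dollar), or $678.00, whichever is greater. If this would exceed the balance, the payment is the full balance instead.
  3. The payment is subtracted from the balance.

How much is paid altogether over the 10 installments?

# | Opening | Interest | Payment | End bal
1 | $5,840.99 | $41.00 | $678.00 | $5,203.99
2 | $5,203.99 | $41.00 | $678.00 | $4,566.99
3 | $4,566.99 | $41.00 | $678.00 | $3,929.99
4 | $3,929.99 | $41.00 | $678.00 | $3,292.99
5 | $3,292.99 | $41.00 | $678.00 | $2,655.99
6 | $2,655.99 | $41.00 | $678.00 | $2,018.99
7 | $2,018.99 | $41.00 | $678.00 | $1,381.99
8 | $1,381.99 | $41.00 | $678.00 | $744.99
9 | $744.99 | $41.00 | $678.00 | $107.99
10 | $107.99 | $41.00 | $148.99 | $0.00
Total paid: $6,250.99

$6,250.99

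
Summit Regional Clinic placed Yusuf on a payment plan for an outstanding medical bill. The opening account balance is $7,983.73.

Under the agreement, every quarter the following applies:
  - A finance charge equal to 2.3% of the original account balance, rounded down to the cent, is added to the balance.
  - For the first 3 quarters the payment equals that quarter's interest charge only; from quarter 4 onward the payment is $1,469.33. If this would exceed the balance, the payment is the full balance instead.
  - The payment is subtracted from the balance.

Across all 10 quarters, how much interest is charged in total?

$1,836.20

Quarter 1: opening $7,983.73; interest $183.62 → $8,167.35; payment $183.62; balance $7,983.73
Quarter 2: opening $7,983.73; interest $183.62 → $8,167.35; payment $183.62; balance $7,983.73
Quarter 3: opening $7,983.73; interest $183.62 → $8,167.35; payment $183.62; balance $7,983.73
Quarter 4: opening $7,983.73; interest $183.62 → $8,167.35; payment $1,469.33; balance $6,698.02
Quarter 5: opening $6,698.02; interest $183.62 → $6,881.64; payment $1,469.33; balance $5,412.31
Quarter 6: opening $5,412.31; interest $183.62 → $5,595.93; payment $1,469.33; balance $4,126.60
Quarter 7: opening $4,126.60; interest $183.62 → $4,310.22; payment $1,469.33; balance $2,840.89
Quarter 8: opening $2,840.89; interest $183.62 → $3,024.51; payment $1,469.33; balance $1,555.18
Quarter 9: opening $1,555.18; interest $183.62 → $1,738.80; payment $1,469.33; balance $269.47
Quarter 10: opening $269.47; interest $183.62 → $453.09; payment $453.09; balance $0.00
Total interest: $183.62 + $183.62 + $183.62 + $183.62 + $183.62 + $183.62 + $183.62 + $183.62 + $183.62 + $183.62 = $1,836.20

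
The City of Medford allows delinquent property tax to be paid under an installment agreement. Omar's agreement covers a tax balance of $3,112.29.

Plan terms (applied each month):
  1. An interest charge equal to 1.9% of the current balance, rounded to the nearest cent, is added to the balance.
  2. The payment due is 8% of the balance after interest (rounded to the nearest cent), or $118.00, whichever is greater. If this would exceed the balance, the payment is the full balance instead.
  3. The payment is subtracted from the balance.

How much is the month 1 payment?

$253.71

Month 1: $3,112.29 +$59.13 interest = $3,171.42; pay $253.71 → $2,917.71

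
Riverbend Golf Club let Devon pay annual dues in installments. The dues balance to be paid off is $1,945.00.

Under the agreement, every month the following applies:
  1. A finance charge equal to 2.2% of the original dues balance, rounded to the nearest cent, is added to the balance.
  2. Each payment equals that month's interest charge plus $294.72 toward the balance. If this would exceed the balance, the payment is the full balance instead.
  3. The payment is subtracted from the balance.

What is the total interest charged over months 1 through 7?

$299.53

Month 1: $1,945.00 +$42.79 interest = $1,987.79; pay $337.51 → $1,650.28
Month 2: $1,650.28 +$42.79 interest = $1,693.07; pay $337.51 → $1,355.56
Month 3: $1,355.56 +$42.79 interest = $1,398.35; pay $337.51 → $1,060.84
Month 4: $1,060.84 +$42.79 interest = $1,103.63; pay $337.51 → $766.12
Month 5: $766.12 +$42.79 interest = $808.91; pay $337.51 → $471.40
Month 6: $471.40 +$42.79 interest = $514.19; pay $337.51 → $176.68
Month 7: $176.68 +$42.79 interest = $219.47; pay $219.47 → $0.00
Total interest: $42.79 + $42.79 + $42.79 + $42.79 + $42.79 + $42.79 + $42.79 = $299.53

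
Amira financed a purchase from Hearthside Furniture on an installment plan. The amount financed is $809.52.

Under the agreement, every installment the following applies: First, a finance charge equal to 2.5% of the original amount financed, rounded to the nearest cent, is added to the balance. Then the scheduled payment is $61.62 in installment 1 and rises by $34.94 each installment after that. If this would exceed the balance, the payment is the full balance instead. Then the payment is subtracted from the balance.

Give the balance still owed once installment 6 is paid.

Installment 1: opening $809.52; interest $20.24 → $829.76; payment $61.62; balance $768.14
Installment 2: opening $768.14; interest $20.24 → $788.38; payment $96.56; balance $691.82
Installment 3: opening $691.82; interest $20.24 → $712.06; payment $131.50; balance $580.56
Installment 4: opening $580.56; interest $20.24 → $600.80; payment $166.44; balance $434.36
Installment 5: opening $434.36; interest $20.24 → $454.60; payment $201.38; balance $253.22
Installment 6: opening $253.22; interest $20.24 → $273.46; payment $236.32; balance $37.14

$37.14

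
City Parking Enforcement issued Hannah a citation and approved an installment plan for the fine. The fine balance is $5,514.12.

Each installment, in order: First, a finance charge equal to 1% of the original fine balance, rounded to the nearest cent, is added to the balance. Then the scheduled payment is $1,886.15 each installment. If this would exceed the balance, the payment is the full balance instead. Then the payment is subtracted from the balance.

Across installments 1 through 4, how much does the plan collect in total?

Installment 1: opening $5,514.12; interest $55.14 → $5,569.26; payment $1,886.15; balance $3,683.11
Installment 2: opening $3,683.11; interest $55.14 → $3,738.25; payment $1,886.15; balance $1,852.10
Installment 3: opening $1,852.10; interest $55.14 → $1,907.24; payment $1,886.15; balance $21.09
Installment 4: opening $21.09; interest $55.14 → $76.23; payment $76.23; balance $0.00
Total paid: $5,734.68

$5,734.68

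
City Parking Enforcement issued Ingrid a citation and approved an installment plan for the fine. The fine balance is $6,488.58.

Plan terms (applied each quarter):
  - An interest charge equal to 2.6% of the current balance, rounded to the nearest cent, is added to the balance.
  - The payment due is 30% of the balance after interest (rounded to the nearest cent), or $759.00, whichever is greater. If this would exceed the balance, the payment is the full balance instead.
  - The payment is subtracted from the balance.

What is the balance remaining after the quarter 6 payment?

$259.43

Quarter 1: opening $6,488.58; interest $168.70 → $6,657.28; payment $1,997.18; balance $4,660.10
Quarter 2: opening $4,660.10; interest $121.16 → $4,781.26; payment $1,434.38; balance $3,346.88
Quarter 3: opening $3,346.88; interest $87.02 → $3,433.90; payment $1,030.17; balance $2,403.73
Quarter 4: opening $2,403.73; interest $62.50 → $2,466.23; payment $759.00; balance $1,707.23
Quarter 5: opening $1,707.23; interest $44.39 → $1,751.62; payment $759.00; balance $992.62
Quarter 6: opening $992.62; interest $25.81 → $1,018.43; payment $759.00; balance $259.43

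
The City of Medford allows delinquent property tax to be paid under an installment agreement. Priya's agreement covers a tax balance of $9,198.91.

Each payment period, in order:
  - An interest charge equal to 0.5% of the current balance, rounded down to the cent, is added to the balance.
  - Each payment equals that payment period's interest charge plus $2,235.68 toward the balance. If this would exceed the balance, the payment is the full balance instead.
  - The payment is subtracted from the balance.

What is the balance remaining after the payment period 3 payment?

Payment period 1: $9,198.91 +$45.99 interest = $9,244.90; pay $2,281.67 → $6,963.23
Payment period 2: $6,963.23 +$34.81 interest = $6,998.04; pay $2,270.49 → $4,727.55
Payment period 3: $4,727.55 +$23.63 interest = $4,751.18; pay $2,259.31 → $2,491.87

$2,491.87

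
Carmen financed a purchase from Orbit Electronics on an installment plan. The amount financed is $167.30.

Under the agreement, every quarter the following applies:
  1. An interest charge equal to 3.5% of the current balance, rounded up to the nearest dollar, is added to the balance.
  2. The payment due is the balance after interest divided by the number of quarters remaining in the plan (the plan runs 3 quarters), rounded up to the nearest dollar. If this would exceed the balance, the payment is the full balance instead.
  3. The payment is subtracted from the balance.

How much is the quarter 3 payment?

Quarter 1: opening $167.30; interest $6.00 → $173.30; payment $58.00; balance $115.30
Quarter 2: opening $115.30; interest $5.00 → $120.30; payment $61.00; balance $59.30
Quarter 3: opening $59.30; interest $3.00 → $62.30; payment $62.30; balance $0.00

$62.30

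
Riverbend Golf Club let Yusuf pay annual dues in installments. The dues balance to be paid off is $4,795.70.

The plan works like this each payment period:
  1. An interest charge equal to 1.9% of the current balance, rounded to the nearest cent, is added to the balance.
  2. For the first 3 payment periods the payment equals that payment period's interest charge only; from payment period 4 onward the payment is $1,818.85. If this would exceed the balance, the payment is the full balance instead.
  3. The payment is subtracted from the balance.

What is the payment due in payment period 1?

$91.12

# | Opening | Interest | Payment | End bal
1 | $4,795.70 | $91.12 | $91.12 | $4,795.70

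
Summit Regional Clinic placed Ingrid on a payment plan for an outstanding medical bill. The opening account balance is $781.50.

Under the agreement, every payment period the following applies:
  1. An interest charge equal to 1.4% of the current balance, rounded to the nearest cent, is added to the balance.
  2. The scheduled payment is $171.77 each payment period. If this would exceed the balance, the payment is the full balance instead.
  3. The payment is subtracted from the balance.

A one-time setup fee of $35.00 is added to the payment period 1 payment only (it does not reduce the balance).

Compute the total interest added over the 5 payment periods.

Payment period 1: $781.50 +$10.94 interest = $792.44; pay $171.77 (+ $35.00 fee) → $620.67
Payment period 2: $620.67 +$8.69 interest = $629.36; pay $171.77 → $457.59
Payment period 3: $457.59 +$6.41 interest = $464.00; pay $171.77 → $292.23
Payment period 4: $292.23 +$4.09 interest = $296.32; pay $171.77 → $124.55
Payment period 5: $124.55 +$1.74 interest = $126.29; pay $126.29 → $0.00
Total interest: $10.94 + $8.69 + $6.41 + $4.09 + $1.74 = $31.87

$31.87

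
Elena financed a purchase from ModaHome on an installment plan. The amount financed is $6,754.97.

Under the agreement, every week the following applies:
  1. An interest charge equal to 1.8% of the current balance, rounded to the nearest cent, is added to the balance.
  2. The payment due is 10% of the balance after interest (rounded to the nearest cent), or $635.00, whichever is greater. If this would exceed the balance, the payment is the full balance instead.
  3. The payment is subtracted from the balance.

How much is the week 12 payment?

$516.92

Week 1: $6,754.97 +$121.59 interest = $6,876.56; pay $687.66 → $6,188.90
Week 2: $6,188.90 +$111.40 interest = $6,300.30; pay $635.00 → $5,665.30
Week 3: $5,665.30 +$101.98 interest = $5,767.28; pay $635.00 → $5,132.28
Week 4: $5,132.28 +$92.38 interest = $5,224.66; pay $635.00 → $4,589.66
Week 5: $4,589.66 +$82.61 interest = $4,672.27; pay $635.00 → $4,037.27
Week 6: $4,037.27 +$72.67 interest = $4,109.94; pay $635.00 → $3,474.94
Week 7: $3,474.94 +$62.55 interest = $3,537.49; pay $635.00 → $2,902.49
Week 8: $2,902.49 +$52.24 interest = $2,954.73; pay $635.00 → $2,319.73
Week 9: $2,319.73 +$41.76 interest = $2,361.49; pay $635.00 → $1,726.49
Week 10: $1,726.49 +$31.08 interest = $1,757.57; pay $635.00 → $1,122.57
Week 11: $1,122.57 +$20.21 interest = $1,142.78; pay $635.00 → $507.78
Week 12: $507.78 +$9.14 interest = $516.92; pay $516.92 → $0.00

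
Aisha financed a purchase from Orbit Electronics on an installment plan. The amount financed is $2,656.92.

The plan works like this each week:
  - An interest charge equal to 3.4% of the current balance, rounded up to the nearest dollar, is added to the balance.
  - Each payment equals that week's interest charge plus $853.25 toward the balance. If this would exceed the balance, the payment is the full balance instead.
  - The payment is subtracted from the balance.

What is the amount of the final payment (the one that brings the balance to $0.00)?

# | Opening | Interest | Payment | End bal
1 | $2,656.92 | $91.00 | $944.25 | $1,803.67
2 | $1,803.67 | $62.00 | $915.25 | $950.42
3 | $950.42 | $33.00 | $886.25 | $97.17
4 | $97.17 | $4.00 | $101.17 | $0.00

$101.17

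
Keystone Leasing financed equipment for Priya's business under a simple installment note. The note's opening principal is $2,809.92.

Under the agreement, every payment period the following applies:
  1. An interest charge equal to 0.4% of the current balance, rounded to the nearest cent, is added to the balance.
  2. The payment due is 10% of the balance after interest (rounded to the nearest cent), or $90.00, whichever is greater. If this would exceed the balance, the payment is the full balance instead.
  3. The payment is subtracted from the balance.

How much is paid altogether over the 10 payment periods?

$1,864.55

# | Opening | Interest | Payment | End bal
1 | $2,809.92 | $11.24 | $282.12 | $2,539.04
2 | $2,539.04 | $10.16 | $254.92 | $2,294.28
3 | $2,294.28 | $9.18 | $230.35 | $2,073.11
4 | $2,073.11 | $8.29 | $208.14 | $1,873.26
5 | $1,873.26 | $7.49 | $188.08 | $1,692.67
6 | $1,692.67 | $6.77 | $169.94 | $1,529.50
7 | $1,529.50 | $6.12 | $153.56 | $1,382.06
8 | $1,382.06 | $5.53 | $138.76 | $1,248.83
9 | $1,248.83 | $5.00 | $125.38 | $1,128.45
10 | $1,128.45 | $4.51 | $113.30 | $1,019.66
Total paid: $1,864.55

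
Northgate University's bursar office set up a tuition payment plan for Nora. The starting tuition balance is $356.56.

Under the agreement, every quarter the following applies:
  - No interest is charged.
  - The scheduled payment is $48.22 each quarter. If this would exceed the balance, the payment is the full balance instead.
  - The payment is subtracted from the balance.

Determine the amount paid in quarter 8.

Quarter 1: opening $356.56; payment $48.22; balance $308.34
Quarter 2: opening $308.34; payment $48.22; balance $260.12
Quarter 3: opening $260.12; payment $48.22; balance $211.90
Quarter 4: opening $211.90; payment $48.22; balance $163.68
Quarter 5: opening $163.68; payment $48.22; balance $115.46
Quarter 6: opening $115.46; payment $48.22; balance $67.24
Quarter 7: opening $67.24; payment $48.22; balance $19.02
Quarter 8: opening $19.02; payment $19.02; balance $0.00

$19.02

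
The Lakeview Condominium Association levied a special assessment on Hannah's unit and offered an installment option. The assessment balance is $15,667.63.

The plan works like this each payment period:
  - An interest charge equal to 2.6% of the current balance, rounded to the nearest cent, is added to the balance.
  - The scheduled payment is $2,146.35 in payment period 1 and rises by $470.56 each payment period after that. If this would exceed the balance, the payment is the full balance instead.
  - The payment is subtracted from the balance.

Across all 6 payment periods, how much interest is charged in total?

$1,492.46

Payment period 1: $15,667.63 +$407.36 interest = $16,074.99; pay $2,146.35 → $13,928.64
Payment period 2: $13,928.64 +$362.14 interest = $14,290.78; pay $2,616.91 → $11,673.87
Payment period 3: $11,673.87 +$303.52 interest = $11,977.39; pay $3,087.47 → $8,889.92
Payment period 4: $8,889.92 +$231.14 interest = $9,121.06; pay $3,558.03 → $5,563.03
Payment period 5: $5,563.03 +$144.64 interest = $5,707.67; pay $4,028.59 → $1,679.08
Payment period 6: $1,679.08 +$43.66 interest = $1,722.74; pay $1,722.74 → $0.00
Total interest: $407.36 + $362.14 + $303.52 + $231.14 + $144.64 + $43.66 = $1,492.46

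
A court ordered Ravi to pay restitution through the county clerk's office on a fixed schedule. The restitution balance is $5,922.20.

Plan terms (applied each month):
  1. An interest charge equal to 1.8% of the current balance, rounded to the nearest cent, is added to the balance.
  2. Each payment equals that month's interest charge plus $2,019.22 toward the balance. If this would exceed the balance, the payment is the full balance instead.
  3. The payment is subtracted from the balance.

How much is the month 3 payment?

Month 1: opening $5,922.20; interest $106.60 → $6,028.80; payment $2,125.82; balance $3,902.98
Month 2: opening $3,902.98; interest $70.25 → $3,973.23; payment $2,089.47; balance $1,883.76
Month 3: opening $1,883.76; interest $33.91 → $1,917.67; payment $1,917.67; balance $0.00

$1,917.67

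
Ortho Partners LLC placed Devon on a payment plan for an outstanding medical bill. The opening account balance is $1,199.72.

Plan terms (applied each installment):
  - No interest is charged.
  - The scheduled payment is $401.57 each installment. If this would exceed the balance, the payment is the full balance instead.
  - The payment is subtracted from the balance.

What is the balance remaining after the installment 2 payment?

Installment 1: opening $1,199.72; payment $401.57; balance $798.15
Installment 2: opening $798.15; payment $401.57; balance $396.58

$396.58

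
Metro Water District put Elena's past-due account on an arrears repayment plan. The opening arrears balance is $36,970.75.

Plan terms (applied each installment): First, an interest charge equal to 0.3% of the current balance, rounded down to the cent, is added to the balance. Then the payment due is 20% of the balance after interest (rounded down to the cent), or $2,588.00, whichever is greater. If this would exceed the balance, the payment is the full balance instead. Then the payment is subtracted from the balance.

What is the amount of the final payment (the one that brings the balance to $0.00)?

Installment 1: $36,970.75 +$110.91 interest = $37,081.66; pay $7,416.33 → $29,665.33
Installment 2: $29,665.33 +$88.99 interest = $29,754.32; pay $5,950.86 → $23,803.46
Installment 3: $23,803.46 +$71.41 interest = $23,874.87; pay $4,774.97 → $19,099.90
Installment 4: $19,099.90 +$57.29 interest = $19,157.19; pay $3,831.43 → $15,325.76
Installment 5: $15,325.76 +$45.97 interest = $15,371.73; pay $3,074.34 → $12,297.39
Installment 6: $12,297.39 +$36.89 interest = $12,334.28; pay $2,588.00 → $9,746.28
Installment 7: $9,746.28 +$29.23 interest = $9,775.51; pay $2,588.00 → $7,187.51
Installment 8: $7,187.51 +$21.56 interest = $7,209.07; pay $2,588.00 → $4,621.07
Installment 9: $4,621.07 +$13.86 interest = $4,634.93; pay $2,588.00 → $2,046.93
Installment 10: $2,046.93 +$6.14 interest = $2,053.07; pay $2,053.07 → $0.00

$2,053.07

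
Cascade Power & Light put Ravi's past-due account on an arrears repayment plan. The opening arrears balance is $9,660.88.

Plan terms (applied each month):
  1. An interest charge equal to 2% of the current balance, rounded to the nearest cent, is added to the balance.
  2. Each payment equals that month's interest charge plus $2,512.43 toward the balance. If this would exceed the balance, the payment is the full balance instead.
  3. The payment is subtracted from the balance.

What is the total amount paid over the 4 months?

# | Opening | Interest | Payment | End bal
1 | $9,660.88 | $193.22 | $2,705.65 | $7,148.45
2 | $7,148.45 | $142.97 | $2,655.40 | $4,636.02
3 | $4,636.02 | $92.72 | $2,605.15 | $2,123.59
4 | $2,123.59 | $42.47 | $2,166.06 | $0.00
Total paid: $10,132.26

$10,132.26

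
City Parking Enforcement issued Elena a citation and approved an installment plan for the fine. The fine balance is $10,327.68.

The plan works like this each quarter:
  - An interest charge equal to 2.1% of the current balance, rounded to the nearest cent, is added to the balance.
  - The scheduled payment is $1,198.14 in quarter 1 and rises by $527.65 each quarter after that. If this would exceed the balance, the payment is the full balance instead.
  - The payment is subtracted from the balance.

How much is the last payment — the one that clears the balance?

Quarter 1: $10,327.68 +$216.88 interest = $10,544.56; pay $1,198.14 → $9,346.42
Quarter 2: $9,346.42 +$196.27 interest = $9,542.69; pay $1,725.79 → $7,816.90
Quarter 3: $7,816.90 +$164.15 interest = $7,981.05; pay $2,253.44 → $5,727.61
Quarter 4: $5,727.61 +$120.28 interest = $5,847.89; pay $2,781.09 → $3,066.80
Quarter 5: $3,066.80 +$64.40 interest = $3,131.20; pay $3,131.20 → $0.00

$3,131.20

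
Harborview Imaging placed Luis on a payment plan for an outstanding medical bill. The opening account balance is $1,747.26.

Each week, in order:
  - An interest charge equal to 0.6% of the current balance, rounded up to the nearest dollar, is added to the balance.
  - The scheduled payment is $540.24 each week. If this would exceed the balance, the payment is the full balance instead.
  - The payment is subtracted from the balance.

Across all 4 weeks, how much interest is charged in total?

Week 1: opening $1,747.26; interest $11.00 → $1,758.26; payment $540.24; balance $1,218.02
Week 2: opening $1,218.02; interest $8.00 → $1,226.02; payment $540.24; balance $685.78
Week 3: opening $685.78; interest $5.00 → $690.78; payment $540.24; balance $150.54
Week 4: opening $150.54; interest $1.00 → $151.54; payment $151.54; balance $0.00
Total interest: $11.00 + $8.00 + $5.00 + $1.00 = $25.00

$25.00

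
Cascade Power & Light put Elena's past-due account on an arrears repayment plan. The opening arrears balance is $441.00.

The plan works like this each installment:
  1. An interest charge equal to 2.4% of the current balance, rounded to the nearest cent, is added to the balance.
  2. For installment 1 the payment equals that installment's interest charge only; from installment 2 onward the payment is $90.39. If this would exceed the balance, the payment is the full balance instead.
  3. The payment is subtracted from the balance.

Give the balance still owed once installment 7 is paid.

$0.00

# | Opening | Interest | Payment | End bal
1 | $441.00 | $10.58 | $10.58 | $441.00
2 | $441.00 | $10.58 | $90.39 | $361.19
3 | $361.19 | $8.67 | $90.39 | $279.47
4 | $279.47 | $6.71 | $90.39 | $195.79
5 | $195.79 | $4.70 | $90.39 | $110.10
6 | $110.10 | $2.64 | $90.39 | $22.35
7 | $22.35 | $0.54 | $22.89 | $0.00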